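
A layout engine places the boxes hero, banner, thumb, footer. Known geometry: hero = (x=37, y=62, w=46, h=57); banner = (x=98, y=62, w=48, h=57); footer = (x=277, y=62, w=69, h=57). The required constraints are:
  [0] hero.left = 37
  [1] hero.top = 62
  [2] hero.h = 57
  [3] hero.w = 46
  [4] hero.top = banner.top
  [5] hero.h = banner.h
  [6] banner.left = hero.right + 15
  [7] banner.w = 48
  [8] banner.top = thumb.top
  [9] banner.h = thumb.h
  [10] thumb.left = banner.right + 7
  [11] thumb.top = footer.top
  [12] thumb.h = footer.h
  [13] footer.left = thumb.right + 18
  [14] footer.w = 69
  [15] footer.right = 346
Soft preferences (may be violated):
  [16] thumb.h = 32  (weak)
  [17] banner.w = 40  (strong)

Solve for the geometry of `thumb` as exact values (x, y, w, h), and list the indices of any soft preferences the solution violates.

1. thumb.y = 62  [banner.top = thumb.top]
2. thumb.h = 57  [banner.h = thumb.h]
3. thumb.x = 153  [thumb.left = banner.right + 7]
4. thumb.w = 106  [footer.left = thumb.right + 18]

thumb = (x=153, y=62, w=106, h=57)
violated soft preferences: 16, 17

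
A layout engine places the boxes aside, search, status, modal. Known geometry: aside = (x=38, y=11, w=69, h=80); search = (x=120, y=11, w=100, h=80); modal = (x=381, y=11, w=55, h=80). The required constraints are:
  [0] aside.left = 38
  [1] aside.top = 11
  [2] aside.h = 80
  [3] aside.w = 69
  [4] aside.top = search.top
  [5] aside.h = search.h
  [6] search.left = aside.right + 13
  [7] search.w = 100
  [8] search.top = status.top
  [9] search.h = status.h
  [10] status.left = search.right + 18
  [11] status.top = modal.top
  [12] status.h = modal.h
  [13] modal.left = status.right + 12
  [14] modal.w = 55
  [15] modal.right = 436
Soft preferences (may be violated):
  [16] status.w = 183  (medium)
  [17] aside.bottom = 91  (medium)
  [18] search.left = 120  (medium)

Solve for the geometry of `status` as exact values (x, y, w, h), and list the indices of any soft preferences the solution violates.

status = (x=238, y=11, w=131, h=80)
violated soft preferences: 16

1. status.y = 11  [search.top = status.top]
2. status.h = 80  [search.h = status.h]
3. status.x = 238  [status.left = search.right + 18]
4. status.w = 131  [modal.left = status.right + 12]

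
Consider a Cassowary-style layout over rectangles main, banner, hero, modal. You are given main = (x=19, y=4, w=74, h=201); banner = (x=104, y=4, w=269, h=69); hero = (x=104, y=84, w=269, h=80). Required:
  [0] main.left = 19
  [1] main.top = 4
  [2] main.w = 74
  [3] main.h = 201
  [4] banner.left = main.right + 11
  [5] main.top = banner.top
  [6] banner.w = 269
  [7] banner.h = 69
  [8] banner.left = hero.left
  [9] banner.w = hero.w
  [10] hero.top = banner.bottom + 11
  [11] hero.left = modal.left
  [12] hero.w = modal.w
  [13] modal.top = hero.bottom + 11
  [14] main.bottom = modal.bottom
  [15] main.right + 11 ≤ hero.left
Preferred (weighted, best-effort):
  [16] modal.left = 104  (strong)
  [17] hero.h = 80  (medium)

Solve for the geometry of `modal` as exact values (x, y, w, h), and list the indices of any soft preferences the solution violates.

1. modal.x = 104  [hero.left = modal.left]
2. modal.w = 269  [hero.w = modal.w]
3. modal.y = 175  [modal.top = hero.bottom + 11]
4. modal.h = 30  [main.bottom = modal.bottom]

modal = (x=104, y=175, w=269, h=30)
violated soft preferences: none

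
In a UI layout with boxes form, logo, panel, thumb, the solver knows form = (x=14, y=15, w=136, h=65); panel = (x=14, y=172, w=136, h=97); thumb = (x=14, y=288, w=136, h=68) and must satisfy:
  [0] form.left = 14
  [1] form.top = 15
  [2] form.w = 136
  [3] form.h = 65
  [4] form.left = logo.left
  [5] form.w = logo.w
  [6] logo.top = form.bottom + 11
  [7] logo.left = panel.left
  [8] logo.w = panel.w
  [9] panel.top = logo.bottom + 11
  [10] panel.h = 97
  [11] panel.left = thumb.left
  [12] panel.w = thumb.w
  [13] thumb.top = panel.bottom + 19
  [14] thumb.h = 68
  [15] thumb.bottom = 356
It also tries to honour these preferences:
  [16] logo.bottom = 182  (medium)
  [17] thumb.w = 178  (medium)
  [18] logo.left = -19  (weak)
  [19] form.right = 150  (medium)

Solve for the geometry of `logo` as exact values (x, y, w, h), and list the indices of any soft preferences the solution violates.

1. logo.x = 14  [form.left = logo.left]
2. logo.w = 136  [form.w = logo.w]
3. logo.y = 91  [logo.top = form.bottom + 11]
4. logo.h = 70  [panel.top = logo.bottom + 11]

logo = (x=14, y=91, w=136, h=70)
violated soft preferences: 16, 17, 18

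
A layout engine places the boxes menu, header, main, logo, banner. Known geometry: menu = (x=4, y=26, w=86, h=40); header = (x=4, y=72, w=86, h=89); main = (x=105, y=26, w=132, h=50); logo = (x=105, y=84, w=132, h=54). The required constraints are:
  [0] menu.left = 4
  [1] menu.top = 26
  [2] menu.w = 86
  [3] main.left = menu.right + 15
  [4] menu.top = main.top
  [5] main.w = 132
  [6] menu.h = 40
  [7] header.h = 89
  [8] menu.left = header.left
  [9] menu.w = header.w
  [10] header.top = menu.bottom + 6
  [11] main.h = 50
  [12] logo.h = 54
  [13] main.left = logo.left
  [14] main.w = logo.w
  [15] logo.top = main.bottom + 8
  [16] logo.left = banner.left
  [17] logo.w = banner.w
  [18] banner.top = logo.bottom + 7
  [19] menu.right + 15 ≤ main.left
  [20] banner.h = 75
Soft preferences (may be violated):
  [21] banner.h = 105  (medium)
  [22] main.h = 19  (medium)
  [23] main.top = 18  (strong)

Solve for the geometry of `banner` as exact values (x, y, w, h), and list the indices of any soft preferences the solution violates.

banner = (x=105, y=145, w=132, h=75)
violated soft preferences: 21, 22, 23

1. banner.x = 105  [logo.left = banner.left]
2. banner.w = 132  [logo.w = banner.w]
3. banner.y = 145  [banner.top = logo.bottom + 7]
4. banner.h = 75  [banner.h = 75]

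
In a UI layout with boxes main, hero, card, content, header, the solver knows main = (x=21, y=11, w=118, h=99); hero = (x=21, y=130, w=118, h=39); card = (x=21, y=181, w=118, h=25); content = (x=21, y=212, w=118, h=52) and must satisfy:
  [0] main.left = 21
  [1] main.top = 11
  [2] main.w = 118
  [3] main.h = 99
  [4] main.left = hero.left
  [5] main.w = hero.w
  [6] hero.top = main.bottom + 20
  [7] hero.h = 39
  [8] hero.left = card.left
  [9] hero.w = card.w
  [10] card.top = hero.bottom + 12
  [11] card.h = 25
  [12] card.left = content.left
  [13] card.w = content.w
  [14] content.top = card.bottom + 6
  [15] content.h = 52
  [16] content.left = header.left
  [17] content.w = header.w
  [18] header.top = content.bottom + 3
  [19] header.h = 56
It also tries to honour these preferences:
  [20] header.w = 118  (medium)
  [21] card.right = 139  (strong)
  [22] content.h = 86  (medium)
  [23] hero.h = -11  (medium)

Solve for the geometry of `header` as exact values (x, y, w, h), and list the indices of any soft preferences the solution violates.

1. header.x = 21  [content.left = header.left]
2. header.w = 118  [content.w = header.w]
3. header.y = 267  [header.top = content.bottom + 3]
4. header.h = 56  [header.h = 56]

header = (x=21, y=267, w=118, h=56)
violated soft preferences: 22, 23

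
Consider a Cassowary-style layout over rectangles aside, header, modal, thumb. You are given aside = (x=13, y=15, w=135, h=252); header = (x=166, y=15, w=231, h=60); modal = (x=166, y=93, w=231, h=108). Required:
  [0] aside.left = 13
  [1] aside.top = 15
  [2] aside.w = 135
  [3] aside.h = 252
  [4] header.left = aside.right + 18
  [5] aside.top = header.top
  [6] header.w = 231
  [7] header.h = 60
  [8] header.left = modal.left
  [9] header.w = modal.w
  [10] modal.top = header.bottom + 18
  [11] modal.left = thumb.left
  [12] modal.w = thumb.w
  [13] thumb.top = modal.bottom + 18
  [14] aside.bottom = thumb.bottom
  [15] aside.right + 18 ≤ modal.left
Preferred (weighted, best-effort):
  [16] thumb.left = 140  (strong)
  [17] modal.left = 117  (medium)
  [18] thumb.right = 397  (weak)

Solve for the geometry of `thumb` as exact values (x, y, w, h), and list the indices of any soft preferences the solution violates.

1. thumb.x = 166  [modal.left = thumb.left]
2. thumb.w = 231  [modal.w = thumb.w]
3. thumb.y = 219  [thumb.top = modal.bottom + 18]
4. thumb.h = 48  [aside.bottom = thumb.bottom]

thumb = (x=166, y=219, w=231, h=48)
violated soft preferences: 16, 17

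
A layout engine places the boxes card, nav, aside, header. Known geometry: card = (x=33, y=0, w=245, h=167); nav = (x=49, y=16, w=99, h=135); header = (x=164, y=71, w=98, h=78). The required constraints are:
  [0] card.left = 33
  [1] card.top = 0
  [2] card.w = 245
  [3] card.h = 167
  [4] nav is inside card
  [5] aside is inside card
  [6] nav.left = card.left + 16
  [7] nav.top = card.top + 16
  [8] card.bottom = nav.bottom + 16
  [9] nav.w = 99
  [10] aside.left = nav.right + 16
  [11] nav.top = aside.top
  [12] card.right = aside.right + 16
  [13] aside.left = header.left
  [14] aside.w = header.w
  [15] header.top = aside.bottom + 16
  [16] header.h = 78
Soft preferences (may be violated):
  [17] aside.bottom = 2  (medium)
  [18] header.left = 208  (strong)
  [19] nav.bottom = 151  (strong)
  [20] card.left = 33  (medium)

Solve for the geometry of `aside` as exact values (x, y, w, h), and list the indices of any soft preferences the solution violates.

aside = (x=164, y=16, w=98, h=39)
violated soft preferences: 17, 18

1. aside.x = 164  [aside.left = nav.right + 16]
2. aside.y = 16  [nav.top = aside.top]
3. aside.w = 98  [card.right = aside.right + 16]
4. aside.h = 39  [header.top = aside.bottom + 16]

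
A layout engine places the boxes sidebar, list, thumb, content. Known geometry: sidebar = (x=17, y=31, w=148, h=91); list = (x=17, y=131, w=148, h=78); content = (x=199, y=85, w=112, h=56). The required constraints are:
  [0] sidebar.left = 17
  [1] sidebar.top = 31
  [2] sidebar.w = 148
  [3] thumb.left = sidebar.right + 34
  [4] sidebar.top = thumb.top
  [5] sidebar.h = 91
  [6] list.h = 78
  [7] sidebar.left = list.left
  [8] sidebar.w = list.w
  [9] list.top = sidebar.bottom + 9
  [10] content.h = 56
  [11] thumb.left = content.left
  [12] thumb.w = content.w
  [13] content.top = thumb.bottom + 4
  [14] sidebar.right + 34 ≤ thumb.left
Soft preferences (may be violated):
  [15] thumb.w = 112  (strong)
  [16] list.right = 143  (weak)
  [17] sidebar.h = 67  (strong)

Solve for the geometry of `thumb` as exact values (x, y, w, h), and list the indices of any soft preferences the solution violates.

thumb = (x=199, y=31, w=112, h=50)
violated soft preferences: 16, 17

1. thumb.x = 199  [thumb.left = sidebar.right + 34]
2. thumb.y = 31  [sidebar.top = thumb.top]
3. thumb.w = 112  [thumb.w = content.w]
4. thumb.h = 50  [content.top = thumb.bottom + 4]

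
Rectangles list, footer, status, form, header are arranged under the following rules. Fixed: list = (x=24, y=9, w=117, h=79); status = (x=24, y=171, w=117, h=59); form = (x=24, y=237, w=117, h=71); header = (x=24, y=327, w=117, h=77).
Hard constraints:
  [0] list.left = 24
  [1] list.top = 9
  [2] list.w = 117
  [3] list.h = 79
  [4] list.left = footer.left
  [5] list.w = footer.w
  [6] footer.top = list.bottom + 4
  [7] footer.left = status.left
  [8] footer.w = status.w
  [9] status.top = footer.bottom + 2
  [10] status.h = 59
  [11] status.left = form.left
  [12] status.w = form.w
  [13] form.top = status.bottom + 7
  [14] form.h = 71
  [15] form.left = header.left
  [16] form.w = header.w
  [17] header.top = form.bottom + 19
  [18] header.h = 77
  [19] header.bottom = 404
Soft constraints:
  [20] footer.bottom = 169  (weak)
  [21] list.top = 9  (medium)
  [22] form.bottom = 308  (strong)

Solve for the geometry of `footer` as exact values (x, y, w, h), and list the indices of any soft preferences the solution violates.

footer = (x=24, y=92, w=117, h=77)
violated soft preferences: none

1. footer.x = 24  [list.left = footer.left]
2. footer.w = 117  [list.w = footer.w]
3. footer.y = 92  [footer.top = list.bottom + 4]
4. footer.h = 77  [status.top = footer.bottom + 2]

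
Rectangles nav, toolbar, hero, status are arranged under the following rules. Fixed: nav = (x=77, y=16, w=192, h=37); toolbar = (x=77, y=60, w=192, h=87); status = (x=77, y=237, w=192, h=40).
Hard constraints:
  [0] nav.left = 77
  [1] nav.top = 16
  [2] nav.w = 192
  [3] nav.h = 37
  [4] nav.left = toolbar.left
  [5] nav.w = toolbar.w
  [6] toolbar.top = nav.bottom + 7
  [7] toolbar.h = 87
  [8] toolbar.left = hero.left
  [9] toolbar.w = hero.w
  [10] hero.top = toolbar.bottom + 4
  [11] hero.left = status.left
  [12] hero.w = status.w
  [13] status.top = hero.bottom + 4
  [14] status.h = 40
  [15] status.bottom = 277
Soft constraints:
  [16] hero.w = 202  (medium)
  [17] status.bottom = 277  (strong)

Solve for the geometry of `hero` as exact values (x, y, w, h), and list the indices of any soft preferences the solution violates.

1. hero.x = 77  [toolbar.left = hero.left]
2. hero.w = 192  [toolbar.w = hero.w]
3. hero.y = 151  [hero.top = toolbar.bottom + 4]
4. hero.h = 82  [status.top = hero.bottom + 4]

hero = (x=77, y=151, w=192, h=82)
violated soft preferences: 16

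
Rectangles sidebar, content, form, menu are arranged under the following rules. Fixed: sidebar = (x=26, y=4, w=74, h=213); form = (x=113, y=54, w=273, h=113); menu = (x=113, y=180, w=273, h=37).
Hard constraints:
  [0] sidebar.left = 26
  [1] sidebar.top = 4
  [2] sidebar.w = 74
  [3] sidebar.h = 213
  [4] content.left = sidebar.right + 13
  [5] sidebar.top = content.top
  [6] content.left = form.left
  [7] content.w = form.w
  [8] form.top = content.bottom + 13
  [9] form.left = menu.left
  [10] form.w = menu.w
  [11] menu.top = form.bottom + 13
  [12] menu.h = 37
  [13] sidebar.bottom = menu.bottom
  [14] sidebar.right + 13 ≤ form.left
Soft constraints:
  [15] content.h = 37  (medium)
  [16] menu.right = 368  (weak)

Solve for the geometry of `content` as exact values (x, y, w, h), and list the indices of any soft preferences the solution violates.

content = (x=113, y=4, w=273, h=37)
violated soft preferences: 16

1. content.x = 113  [content.left = sidebar.right + 13]
2. content.y = 4  [sidebar.top = content.top]
3. content.w = 273  [content.w = form.w]
4. content.h = 37  [form.top = content.bottom + 13]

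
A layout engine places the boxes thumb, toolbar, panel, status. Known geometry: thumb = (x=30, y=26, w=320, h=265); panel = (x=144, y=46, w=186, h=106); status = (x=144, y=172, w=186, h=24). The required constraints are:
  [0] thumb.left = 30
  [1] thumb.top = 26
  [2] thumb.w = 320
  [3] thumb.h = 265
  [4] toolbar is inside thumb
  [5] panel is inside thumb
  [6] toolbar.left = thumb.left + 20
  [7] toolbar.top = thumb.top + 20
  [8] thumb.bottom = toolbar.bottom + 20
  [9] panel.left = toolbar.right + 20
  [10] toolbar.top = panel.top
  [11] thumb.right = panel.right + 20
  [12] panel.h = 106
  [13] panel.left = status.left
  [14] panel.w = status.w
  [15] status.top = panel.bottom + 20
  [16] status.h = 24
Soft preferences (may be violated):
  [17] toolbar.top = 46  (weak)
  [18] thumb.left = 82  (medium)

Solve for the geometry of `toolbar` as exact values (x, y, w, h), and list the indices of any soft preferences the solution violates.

toolbar = (x=50, y=46, w=74, h=225)
violated soft preferences: 18

1. toolbar.x = 50  [toolbar.left = thumb.left + 20]
2. toolbar.y = 46  [toolbar.top = thumb.top + 20]
3. toolbar.h = 225  [thumb.bottom = toolbar.bottom + 20]
4. toolbar.w = 74  [panel.left = toolbar.right + 20]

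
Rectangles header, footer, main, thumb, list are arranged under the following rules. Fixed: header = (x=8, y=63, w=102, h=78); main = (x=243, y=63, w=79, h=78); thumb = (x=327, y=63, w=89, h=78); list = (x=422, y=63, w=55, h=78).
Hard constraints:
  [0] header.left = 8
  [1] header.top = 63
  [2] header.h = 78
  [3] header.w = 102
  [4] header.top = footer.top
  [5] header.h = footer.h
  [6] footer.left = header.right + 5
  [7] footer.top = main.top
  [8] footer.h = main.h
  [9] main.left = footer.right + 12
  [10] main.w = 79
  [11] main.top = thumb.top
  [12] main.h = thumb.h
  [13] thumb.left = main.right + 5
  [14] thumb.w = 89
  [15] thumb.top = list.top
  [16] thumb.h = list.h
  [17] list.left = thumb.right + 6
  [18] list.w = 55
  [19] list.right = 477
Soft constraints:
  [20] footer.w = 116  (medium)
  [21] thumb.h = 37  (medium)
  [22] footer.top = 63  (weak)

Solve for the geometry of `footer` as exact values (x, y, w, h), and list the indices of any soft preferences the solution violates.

footer = (x=115, y=63, w=116, h=78)
violated soft preferences: 21

1. footer.y = 63  [header.top = footer.top]
2. footer.h = 78  [header.h = footer.h]
3. footer.x = 115  [footer.left = header.right + 5]
4. footer.w = 116  [main.left = footer.right + 12]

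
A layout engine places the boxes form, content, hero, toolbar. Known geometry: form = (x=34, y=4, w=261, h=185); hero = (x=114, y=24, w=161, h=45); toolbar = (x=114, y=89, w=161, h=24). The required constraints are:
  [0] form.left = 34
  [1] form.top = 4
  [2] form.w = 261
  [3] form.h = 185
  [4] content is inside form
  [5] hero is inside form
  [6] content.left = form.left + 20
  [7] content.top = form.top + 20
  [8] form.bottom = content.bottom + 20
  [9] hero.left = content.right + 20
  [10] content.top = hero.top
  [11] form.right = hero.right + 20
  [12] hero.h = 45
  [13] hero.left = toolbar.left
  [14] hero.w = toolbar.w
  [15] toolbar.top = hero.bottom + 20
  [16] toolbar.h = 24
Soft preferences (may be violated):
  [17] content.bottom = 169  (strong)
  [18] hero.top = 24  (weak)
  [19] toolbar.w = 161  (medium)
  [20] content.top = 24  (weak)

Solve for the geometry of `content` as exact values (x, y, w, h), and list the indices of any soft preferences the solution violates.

content = (x=54, y=24, w=40, h=145)
violated soft preferences: none

1. content.x = 54  [content.left = form.left + 20]
2. content.y = 24  [content.top = form.top + 20]
3. content.h = 145  [form.bottom = content.bottom + 20]
4. content.w = 40  [hero.left = content.right + 20]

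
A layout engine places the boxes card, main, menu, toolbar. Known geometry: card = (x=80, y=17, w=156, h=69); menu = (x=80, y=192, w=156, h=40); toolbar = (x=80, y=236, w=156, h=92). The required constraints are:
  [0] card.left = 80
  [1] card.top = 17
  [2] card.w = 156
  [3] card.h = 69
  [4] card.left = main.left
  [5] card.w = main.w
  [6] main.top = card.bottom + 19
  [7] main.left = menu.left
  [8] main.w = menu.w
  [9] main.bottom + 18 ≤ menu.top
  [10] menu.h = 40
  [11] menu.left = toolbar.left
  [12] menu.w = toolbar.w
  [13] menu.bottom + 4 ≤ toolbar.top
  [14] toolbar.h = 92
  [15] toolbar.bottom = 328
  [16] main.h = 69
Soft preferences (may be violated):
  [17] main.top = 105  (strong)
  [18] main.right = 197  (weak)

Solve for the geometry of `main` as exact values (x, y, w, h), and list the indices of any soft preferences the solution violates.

main = (x=80, y=105, w=156, h=69)
violated soft preferences: 18

1. main.x = 80  [card.left = main.left]
2. main.w = 156  [card.w = main.w]
3. main.y = 105  [main.top = card.bottom + 19]
4. main.h = 69  [main.h = 69]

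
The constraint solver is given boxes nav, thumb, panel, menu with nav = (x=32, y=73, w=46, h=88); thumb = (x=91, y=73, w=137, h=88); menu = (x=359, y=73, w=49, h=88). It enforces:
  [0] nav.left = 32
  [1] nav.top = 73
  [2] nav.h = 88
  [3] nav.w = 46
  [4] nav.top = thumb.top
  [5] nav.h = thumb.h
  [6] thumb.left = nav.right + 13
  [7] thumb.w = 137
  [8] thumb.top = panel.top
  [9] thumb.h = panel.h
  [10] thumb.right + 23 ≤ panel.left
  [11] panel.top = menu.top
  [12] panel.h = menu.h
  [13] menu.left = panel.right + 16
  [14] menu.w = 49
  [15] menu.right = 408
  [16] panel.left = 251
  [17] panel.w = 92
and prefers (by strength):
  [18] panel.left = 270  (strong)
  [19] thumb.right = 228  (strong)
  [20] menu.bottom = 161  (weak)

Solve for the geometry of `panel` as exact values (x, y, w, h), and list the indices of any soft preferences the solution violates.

1. panel.y = 73  [thumb.top = panel.top]
2. panel.h = 88  [thumb.h = panel.h]
3. panel.x = 251  [panel.left = 251]
4. panel.w = 92  [panel.w = 92]

panel = (x=251, y=73, w=92, h=88)
violated soft preferences: 18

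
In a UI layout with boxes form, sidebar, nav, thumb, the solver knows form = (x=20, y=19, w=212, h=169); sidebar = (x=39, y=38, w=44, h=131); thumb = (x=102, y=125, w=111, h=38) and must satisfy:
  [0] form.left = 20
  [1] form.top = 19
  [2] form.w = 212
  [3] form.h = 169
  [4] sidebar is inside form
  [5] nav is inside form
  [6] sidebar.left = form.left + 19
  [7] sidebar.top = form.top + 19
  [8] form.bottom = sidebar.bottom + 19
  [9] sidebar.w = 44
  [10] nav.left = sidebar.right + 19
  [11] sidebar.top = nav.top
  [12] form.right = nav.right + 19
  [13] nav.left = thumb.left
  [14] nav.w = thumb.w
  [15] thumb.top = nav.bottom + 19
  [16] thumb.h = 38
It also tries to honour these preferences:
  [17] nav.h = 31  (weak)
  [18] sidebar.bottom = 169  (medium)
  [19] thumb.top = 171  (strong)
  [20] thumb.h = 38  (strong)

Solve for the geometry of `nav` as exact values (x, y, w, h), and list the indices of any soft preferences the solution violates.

1. nav.x = 102  [nav.left = sidebar.right + 19]
2. nav.y = 38  [sidebar.top = nav.top]
3. nav.w = 111  [form.right = nav.right + 19]
4. nav.h = 68  [thumb.top = nav.bottom + 19]

nav = (x=102, y=38, w=111, h=68)
violated soft preferences: 17, 19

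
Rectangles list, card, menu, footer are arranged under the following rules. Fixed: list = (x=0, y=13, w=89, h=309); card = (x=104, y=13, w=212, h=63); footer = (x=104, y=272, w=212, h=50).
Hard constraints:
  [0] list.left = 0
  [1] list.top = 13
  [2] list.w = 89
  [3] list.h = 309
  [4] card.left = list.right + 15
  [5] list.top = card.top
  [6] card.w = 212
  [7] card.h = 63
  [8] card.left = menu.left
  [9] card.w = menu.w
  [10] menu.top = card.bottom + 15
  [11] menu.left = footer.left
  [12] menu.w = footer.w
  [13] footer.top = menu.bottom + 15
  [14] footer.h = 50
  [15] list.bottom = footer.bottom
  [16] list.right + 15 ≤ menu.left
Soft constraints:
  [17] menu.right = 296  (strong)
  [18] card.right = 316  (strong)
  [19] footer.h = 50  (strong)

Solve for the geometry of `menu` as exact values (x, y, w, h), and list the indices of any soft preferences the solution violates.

menu = (x=104, y=91, w=212, h=166)
violated soft preferences: 17

1. menu.x = 104  [card.left = menu.left]
2. menu.w = 212  [card.w = menu.w]
3. menu.y = 91  [menu.top = card.bottom + 15]
4. menu.h = 166  [footer.top = menu.bottom + 15]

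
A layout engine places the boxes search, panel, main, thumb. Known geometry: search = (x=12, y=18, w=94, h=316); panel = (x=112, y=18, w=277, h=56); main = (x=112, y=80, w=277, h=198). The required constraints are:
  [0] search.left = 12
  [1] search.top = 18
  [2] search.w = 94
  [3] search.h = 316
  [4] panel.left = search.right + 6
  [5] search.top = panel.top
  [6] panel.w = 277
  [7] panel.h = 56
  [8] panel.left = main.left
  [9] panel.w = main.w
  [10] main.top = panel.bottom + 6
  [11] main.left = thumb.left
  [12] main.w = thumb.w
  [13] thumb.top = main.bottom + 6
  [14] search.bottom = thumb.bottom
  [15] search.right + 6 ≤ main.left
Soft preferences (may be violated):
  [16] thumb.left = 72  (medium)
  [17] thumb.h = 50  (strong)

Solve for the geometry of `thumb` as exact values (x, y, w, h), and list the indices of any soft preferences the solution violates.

1. thumb.x = 112  [main.left = thumb.left]
2. thumb.w = 277  [main.w = thumb.w]
3. thumb.y = 284  [thumb.top = main.bottom + 6]
4. thumb.h = 50  [search.bottom = thumb.bottom]

thumb = (x=112, y=284, w=277, h=50)
violated soft preferences: 16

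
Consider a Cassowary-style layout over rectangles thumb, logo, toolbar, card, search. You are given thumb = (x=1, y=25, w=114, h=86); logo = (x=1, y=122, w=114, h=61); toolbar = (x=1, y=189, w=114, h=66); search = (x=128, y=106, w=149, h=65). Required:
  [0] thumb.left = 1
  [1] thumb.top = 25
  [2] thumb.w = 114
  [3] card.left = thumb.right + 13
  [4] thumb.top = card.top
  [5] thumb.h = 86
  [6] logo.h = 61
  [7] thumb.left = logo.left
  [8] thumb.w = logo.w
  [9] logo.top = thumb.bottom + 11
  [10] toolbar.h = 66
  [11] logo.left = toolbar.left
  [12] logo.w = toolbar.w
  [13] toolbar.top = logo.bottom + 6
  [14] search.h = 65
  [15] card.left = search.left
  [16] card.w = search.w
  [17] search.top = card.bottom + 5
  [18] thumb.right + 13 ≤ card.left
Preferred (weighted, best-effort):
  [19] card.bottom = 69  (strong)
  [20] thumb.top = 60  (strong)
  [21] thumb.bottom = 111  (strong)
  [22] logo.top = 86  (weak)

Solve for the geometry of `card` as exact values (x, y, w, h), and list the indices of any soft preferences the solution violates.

1. card.x = 128  [card.left = thumb.right + 13]
2. card.y = 25  [thumb.top = card.top]
3. card.w = 149  [card.w = search.w]
4. card.h = 76  [search.top = card.bottom + 5]

card = (x=128, y=25, w=149, h=76)
violated soft preferences: 19, 20, 22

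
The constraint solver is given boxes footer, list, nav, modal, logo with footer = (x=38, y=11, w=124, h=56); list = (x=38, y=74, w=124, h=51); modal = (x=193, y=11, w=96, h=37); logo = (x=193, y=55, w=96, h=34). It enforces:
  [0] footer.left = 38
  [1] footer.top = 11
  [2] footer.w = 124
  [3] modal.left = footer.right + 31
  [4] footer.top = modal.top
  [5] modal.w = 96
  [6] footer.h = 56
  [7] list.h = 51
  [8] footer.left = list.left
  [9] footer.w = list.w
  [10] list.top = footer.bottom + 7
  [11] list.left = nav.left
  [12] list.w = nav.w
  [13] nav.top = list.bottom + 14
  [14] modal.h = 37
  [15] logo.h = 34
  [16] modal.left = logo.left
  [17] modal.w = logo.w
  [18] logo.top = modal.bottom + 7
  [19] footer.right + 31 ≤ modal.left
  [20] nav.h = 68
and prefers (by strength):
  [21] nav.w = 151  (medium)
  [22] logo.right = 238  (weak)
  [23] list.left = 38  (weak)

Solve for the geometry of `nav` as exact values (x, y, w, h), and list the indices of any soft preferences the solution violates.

nav = (x=38, y=139, w=124, h=68)
violated soft preferences: 21, 22

1. nav.x = 38  [list.left = nav.left]
2. nav.w = 124  [list.w = nav.w]
3. nav.y = 139  [nav.top = list.bottom + 14]
4. nav.h = 68  [nav.h = 68]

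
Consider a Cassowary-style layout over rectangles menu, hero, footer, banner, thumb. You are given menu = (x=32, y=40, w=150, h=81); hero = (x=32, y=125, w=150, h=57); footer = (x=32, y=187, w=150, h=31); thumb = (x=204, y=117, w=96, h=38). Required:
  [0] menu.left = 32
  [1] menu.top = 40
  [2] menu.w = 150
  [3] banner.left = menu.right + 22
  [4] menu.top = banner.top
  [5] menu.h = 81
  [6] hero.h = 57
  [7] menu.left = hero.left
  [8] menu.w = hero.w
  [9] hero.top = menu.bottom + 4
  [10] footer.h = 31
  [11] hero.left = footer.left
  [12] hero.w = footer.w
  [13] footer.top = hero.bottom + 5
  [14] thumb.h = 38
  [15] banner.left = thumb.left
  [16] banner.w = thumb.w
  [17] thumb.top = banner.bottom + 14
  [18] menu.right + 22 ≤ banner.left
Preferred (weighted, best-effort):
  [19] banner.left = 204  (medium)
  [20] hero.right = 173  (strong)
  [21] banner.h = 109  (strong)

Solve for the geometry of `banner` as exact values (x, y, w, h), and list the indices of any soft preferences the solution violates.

banner = (x=204, y=40, w=96, h=63)
violated soft preferences: 20, 21

1. banner.x = 204  [banner.left = menu.right + 22]
2. banner.y = 40  [menu.top = banner.top]
3. banner.w = 96  [banner.w = thumb.w]
4. banner.h = 63  [thumb.top = banner.bottom + 14]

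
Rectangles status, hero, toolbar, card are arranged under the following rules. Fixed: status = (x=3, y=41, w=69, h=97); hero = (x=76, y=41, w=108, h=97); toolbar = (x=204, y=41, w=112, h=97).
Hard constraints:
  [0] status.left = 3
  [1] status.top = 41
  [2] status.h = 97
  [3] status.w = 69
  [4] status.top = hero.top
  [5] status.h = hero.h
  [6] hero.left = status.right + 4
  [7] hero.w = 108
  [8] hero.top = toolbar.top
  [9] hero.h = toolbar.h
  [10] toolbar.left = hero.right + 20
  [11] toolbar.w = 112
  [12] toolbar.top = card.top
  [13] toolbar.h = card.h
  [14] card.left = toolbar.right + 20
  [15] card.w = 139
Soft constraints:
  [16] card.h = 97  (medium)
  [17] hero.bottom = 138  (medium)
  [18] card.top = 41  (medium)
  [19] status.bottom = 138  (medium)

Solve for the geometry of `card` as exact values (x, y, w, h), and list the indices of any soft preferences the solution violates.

1. card.y = 41  [toolbar.top = card.top]
2. card.h = 97  [toolbar.h = card.h]
3. card.x = 336  [card.left = toolbar.right + 20]
4. card.w = 139  [card.w = 139]

card = (x=336, y=41, w=139, h=97)
violated soft preferences: none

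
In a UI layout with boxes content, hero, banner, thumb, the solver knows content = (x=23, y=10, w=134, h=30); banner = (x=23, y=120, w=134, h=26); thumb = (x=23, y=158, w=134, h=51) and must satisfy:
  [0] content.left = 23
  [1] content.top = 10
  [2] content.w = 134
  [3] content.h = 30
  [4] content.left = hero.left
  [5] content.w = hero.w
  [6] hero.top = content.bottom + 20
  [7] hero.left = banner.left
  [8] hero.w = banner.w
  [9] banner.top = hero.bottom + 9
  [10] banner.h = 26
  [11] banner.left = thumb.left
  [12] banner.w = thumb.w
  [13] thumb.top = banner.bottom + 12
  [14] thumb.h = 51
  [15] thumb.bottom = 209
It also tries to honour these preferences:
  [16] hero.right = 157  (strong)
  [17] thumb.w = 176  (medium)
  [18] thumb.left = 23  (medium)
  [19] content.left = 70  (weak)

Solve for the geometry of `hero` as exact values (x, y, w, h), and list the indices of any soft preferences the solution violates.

1. hero.x = 23  [content.left = hero.left]
2. hero.w = 134  [content.w = hero.w]
3. hero.y = 60  [hero.top = content.bottom + 20]
4. hero.h = 51  [banner.top = hero.bottom + 9]

hero = (x=23, y=60, w=134, h=51)
violated soft preferences: 17, 19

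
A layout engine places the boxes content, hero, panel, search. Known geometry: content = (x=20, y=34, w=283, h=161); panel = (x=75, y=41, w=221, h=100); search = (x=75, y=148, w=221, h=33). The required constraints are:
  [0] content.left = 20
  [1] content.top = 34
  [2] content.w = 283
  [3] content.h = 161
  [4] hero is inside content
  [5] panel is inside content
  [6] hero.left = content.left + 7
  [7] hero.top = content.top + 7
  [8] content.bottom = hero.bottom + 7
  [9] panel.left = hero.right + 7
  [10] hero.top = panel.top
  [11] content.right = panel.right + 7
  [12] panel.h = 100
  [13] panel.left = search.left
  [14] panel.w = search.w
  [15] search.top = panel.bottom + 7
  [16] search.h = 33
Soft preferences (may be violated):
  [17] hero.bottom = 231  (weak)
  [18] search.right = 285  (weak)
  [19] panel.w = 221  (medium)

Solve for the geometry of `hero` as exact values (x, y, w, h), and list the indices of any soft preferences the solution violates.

hero = (x=27, y=41, w=41, h=147)
violated soft preferences: 17, 18

1. hero.x = 27  [hero.left = content.left + 7]
2. hero.y = 41  [hero.top = content.top + 7]
3. hero.h = 147  [content.bottom = hero.bottom + 7]
4. hero.w = 41  [panel.left = hero.right + 7]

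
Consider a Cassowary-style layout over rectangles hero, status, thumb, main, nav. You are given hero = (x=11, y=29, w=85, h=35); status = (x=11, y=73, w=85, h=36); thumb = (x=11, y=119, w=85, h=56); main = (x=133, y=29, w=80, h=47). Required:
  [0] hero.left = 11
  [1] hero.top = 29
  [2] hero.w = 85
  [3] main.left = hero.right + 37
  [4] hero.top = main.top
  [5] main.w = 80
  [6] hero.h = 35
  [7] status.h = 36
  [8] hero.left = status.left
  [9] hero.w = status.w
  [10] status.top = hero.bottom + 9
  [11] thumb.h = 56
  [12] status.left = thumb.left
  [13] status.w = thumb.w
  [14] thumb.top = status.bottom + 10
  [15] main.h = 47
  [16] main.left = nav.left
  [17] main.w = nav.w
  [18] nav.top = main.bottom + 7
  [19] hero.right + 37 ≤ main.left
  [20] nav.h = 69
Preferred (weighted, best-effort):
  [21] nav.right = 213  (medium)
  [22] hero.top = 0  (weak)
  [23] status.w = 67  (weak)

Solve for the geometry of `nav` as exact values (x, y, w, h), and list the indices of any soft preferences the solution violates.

1. nav.x = 133  [main.left = nav.left]
2. nav.w = 80  [main.w = nav.w]
3. nav.y = 83  [nav.top = main.bottom + 7]
4. nav.h = 69  [nav.h = 69]

nav = (x=133, y=83, w=80, h=69)
violated soft preferences: 22, 23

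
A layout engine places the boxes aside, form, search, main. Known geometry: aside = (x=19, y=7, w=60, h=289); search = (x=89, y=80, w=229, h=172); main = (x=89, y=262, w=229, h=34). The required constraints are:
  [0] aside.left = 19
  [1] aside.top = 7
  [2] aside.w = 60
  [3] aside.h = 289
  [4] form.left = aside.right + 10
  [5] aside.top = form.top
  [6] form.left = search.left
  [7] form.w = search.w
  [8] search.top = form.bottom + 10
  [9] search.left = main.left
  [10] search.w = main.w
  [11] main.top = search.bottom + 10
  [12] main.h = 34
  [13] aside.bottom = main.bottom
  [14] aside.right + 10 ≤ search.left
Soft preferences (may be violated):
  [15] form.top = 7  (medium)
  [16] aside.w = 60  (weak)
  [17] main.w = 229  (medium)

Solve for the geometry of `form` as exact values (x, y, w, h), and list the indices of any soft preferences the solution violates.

form = (x=89, y=7, w=229, h=63)
violated soft preferences: none

1. form.x = 89  [form.left = aside.right + 10]
2. form.y = 7  [aside.top = form.top]
3. form.w = 229  [form.w = search.w]
4. form.h = 63  [search.top = form.bottom + 10]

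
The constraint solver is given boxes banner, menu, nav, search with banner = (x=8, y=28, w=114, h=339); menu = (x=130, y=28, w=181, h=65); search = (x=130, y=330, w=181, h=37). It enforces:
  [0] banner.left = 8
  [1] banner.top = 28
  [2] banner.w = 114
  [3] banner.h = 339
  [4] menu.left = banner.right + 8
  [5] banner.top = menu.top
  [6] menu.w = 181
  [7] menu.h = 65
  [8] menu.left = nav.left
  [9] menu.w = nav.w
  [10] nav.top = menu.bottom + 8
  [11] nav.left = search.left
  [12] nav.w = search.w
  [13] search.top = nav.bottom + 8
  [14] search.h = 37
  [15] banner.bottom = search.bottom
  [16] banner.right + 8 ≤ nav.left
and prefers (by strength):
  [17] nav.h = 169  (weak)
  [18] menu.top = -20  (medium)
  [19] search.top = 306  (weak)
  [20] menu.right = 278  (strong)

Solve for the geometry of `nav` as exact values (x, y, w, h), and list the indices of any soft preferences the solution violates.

1. nav.x = 130  [menu.left = nav.left]
2. nav.w = 181  [menu.w = nav.w]
3. nav.y = 101  [nav.top = menu.bottom + 8]
4. nav.h = 221  [search.top = nav.bottom + 8]

nav = (x=130, y=101, w=181, h=221)
violated soft preferences: 17, 18, 19, 20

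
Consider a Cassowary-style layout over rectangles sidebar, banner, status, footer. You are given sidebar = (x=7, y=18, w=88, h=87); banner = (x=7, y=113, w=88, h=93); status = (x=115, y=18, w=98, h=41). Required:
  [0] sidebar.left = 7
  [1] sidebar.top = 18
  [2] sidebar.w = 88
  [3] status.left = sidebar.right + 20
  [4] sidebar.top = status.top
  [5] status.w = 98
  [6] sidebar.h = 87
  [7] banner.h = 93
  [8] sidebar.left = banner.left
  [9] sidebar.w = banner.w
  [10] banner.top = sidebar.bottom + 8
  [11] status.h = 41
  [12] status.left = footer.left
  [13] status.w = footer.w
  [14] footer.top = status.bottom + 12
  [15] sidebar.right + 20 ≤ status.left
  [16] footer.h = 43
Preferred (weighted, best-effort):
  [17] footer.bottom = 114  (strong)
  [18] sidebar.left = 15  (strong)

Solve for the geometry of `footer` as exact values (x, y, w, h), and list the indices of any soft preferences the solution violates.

footer = (x=115, y=71, w=98, h=43)
violated soft preferences: 18

1. footer.x = 115  [status.left = footer.left]
2. footer.w = 98  [status.w = footer.w]
3. footer.y = 71  [footer.top = status.bottom + 12]
4. footer.h = 43  [footer.h = 43]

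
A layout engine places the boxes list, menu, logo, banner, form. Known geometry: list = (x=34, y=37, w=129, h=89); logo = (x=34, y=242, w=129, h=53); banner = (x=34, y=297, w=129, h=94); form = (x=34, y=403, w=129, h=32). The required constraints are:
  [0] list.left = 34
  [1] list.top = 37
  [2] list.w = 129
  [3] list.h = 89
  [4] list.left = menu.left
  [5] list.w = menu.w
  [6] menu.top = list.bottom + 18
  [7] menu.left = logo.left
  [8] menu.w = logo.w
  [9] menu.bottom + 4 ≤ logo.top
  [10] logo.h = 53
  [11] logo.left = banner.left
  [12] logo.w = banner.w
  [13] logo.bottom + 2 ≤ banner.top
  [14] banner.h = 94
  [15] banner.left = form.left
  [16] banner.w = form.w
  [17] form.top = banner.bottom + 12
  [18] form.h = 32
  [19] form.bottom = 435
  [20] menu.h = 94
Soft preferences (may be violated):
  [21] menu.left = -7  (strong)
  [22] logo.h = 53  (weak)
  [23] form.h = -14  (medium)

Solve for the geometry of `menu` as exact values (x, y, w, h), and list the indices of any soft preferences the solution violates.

menu = (x=34, y=144, w=129, h=94)
violated soft preferences: 21, 23

1. menu.x = 34  [list.left = menu.left]
2. menu.w = 129  [list.w = menu.w]
3. menu.y = 144  [menu.top = list.bottom + 18]
4. menu.h = 94  [menu.h = 94]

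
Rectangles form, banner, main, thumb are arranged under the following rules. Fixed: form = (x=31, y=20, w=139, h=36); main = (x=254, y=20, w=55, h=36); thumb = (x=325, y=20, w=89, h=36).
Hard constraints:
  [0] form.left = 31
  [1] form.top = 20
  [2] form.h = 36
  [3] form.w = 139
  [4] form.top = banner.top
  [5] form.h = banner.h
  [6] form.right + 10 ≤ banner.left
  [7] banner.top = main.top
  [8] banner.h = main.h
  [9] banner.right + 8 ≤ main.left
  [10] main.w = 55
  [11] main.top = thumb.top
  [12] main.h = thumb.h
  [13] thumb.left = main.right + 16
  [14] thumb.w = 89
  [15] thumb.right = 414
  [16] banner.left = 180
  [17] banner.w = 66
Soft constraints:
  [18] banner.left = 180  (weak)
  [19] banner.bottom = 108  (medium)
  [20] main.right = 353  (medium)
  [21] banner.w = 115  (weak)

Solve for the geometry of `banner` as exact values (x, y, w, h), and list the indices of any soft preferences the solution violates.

1. banner.y = 20  [form.top = banner.top]
2. banner.h = 36  [form.h = banner.h]
3. banner.x = 180  [banner.left = 180]
4. banner.w = 66  [banner.w = 66]

banner = (x=180, y=20, w=66, h=36)
violated soft preferences: 19, 20, 21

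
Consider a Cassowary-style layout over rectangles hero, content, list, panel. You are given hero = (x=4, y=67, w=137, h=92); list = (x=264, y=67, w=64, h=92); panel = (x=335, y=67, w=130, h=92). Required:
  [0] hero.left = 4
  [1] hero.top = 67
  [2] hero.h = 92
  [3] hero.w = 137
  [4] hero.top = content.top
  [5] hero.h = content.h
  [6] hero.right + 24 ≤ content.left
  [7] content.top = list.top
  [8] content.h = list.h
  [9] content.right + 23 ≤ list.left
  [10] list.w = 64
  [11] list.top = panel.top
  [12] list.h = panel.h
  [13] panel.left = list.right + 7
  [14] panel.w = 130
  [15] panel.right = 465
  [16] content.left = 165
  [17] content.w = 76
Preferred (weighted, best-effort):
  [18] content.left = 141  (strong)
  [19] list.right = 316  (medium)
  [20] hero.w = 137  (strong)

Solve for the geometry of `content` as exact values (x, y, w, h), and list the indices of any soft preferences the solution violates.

content = (x=165, y=67, w=76, h=92)
violated soft preferences: 18, 19

1. content.y = 67  [hero.top = content.top]
2. content.h = 92  [hero.h = content.h]
3. content.x = 165  [content.left = 165]
4. content.w = 76  [content.w = 76]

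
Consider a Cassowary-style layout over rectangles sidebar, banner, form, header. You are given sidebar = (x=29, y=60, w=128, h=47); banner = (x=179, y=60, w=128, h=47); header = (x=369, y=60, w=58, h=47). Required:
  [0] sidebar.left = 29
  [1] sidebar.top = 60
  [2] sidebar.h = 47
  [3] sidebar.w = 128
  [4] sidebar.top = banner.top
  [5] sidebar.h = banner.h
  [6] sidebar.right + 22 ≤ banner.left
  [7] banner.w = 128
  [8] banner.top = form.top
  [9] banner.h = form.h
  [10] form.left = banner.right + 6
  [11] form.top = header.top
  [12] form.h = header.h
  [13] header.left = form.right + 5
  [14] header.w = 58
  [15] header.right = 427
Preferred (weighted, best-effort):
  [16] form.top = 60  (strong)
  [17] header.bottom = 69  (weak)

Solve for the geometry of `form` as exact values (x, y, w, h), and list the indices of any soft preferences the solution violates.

form = (x=313, y=60, w=51, h=47)
violated soft preferences: 17

1. form.y = 60  [banner.top = form.top]
2. form.h = 47  [banner.h = form.h]
3. form.x = 313  [form.left = banner.right + 6]
4. form.w = 51  [header.left = form.right + 5]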